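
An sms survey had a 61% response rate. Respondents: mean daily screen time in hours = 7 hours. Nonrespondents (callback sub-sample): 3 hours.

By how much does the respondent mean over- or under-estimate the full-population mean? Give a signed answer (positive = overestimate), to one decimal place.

+1.6

Nonresponse fraction = 1 − 0.61 = 0.39.
Bias = (nonresponse fraction) × (respondent mean − nonrespondent mean)
     = 0.39 × (7 − 3) = 0.39 × 4 = 1.56.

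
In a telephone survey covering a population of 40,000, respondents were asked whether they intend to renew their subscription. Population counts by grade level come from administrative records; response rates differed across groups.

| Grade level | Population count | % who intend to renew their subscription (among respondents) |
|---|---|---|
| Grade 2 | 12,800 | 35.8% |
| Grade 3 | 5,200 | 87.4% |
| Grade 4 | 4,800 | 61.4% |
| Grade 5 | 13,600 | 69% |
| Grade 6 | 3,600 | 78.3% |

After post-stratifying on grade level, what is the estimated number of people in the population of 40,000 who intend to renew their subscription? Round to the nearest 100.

Estimated count per cell = population count × respondent percentage:
  Grade 2: 12,800 × 35.8% = 4582.4
  Grade 3: 5,200 × 87.4% = 4544.8
  Grade 4: 4,800 × 61.4% = 2947.2
  Grade 5: 13,600 × 69% = 9384
  Grade 6: 3,600 × 78.3% = 2818.8
Estimated total = 24277.2 → 24,300.

24,300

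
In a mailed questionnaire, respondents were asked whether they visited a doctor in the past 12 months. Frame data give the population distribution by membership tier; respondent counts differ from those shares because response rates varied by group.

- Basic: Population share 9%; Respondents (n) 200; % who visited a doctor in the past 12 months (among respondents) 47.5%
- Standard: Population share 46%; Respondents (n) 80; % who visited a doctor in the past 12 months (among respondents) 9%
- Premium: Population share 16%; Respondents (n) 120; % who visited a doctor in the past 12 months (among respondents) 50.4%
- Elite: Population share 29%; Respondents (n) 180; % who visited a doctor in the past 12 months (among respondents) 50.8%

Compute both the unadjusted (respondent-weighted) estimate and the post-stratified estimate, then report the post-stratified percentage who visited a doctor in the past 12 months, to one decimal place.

Without adjustment, the pooled respondent share is:
  (200/580)×47.5 + (80/580)×9 + (120/580)×50.4 + (180/580)×50.8 = 43.8138%
Post-stratified estimate weights by population shares:
  0.09×47.5 + 0.46×9 + 0.16×50.4 + 0.29×50.8 = 31.211%

31.2%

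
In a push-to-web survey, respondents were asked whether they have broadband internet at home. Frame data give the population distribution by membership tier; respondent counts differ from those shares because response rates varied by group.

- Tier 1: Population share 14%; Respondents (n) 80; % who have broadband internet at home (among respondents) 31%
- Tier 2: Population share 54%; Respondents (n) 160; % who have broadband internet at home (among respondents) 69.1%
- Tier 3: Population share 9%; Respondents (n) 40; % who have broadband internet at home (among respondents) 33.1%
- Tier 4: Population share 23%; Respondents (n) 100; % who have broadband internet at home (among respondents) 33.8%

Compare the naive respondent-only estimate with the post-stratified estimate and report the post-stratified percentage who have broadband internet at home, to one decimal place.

52.4%

Naive respondent-only estimate (weights = respondent counts):
  (80/380)×31 + (160/380)×69.1 + (40/380)×33.1 + (100/380)×33.8 = 48%
Post-stratified estimate weights by population shares:
  0.14×31 + 0.54×69.1 + 0.09×33.1 + 0.23×33.8 = 52.407%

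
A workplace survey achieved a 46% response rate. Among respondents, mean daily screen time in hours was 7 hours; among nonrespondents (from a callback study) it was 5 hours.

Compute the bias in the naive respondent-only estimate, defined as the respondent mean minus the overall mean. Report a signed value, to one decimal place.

+1.1

Nonresponse fraction = 1 − 0.46 = 0.54.
Bias = (nonresponse fraction) × (respondent mean − nonrespondent mean)
     = 0.54 × (7 − 5) = 0.54 × 2 = 1.08.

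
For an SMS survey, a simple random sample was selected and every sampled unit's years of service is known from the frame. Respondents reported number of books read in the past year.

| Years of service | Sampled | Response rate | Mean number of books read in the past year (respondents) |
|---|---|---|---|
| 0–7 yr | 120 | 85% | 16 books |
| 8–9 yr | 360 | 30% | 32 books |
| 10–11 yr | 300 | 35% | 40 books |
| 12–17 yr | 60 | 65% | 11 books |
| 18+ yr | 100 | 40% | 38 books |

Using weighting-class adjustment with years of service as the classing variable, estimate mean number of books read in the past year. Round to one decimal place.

31.8

Weighting each respondent by the inverse class response rate inflates each class back to its sampled size, so the class weight is n_sampled:
  0–7 yr: 120 × 16 = 1920
  8–9 yr: 360 × 32 = 11,520
  10–11 yr: 300 × 40 = 12,000
  12–17 yr: 60 × 11 = 660
  18+ yr: 100 × 38 = 3800
Adjusted estimate = 29,900 / 940 = 31.8085 → 31.8.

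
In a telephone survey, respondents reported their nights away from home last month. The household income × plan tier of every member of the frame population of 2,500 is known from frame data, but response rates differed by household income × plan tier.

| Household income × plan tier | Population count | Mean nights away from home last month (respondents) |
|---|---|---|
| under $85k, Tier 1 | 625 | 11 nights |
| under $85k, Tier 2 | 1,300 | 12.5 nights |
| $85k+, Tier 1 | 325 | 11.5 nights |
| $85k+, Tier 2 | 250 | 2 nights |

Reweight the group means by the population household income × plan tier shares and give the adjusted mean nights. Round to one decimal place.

10.9

Post-stratification weights by population share, not respondent share:
  under $85k, Tier 1: (625/2,500) × 11 = 2.75
  under $85k, Tier 2: (1,300/2,500) × 12.5 = 6.5
  $85k+, Tier 1: (325/2,500) × 11.5 = 1.495
  $85k+, Tier 2: (250/2,500) × 2 = 0.2
Post-stratified estimate = 10.945 → 10.9.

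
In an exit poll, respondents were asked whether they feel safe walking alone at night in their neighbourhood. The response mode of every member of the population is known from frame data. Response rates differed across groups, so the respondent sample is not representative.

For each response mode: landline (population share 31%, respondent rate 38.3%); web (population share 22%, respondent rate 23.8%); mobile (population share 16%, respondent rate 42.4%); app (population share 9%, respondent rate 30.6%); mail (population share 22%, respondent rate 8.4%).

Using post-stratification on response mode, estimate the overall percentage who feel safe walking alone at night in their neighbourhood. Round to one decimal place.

Weight each group's respondent value by its population share:
  landline: 0.31 × 38.3 = 11.873
  web: 0.22 × 23.8 = 5.236
  mobile: 0.16 × 42.4 = 6.784
  app: 0.09 × 30.6 = 2.754
  mail: 0.22 × 8.4 = 1.848
Post-stratified estimate = 28.495 → 28.5%.

28.5%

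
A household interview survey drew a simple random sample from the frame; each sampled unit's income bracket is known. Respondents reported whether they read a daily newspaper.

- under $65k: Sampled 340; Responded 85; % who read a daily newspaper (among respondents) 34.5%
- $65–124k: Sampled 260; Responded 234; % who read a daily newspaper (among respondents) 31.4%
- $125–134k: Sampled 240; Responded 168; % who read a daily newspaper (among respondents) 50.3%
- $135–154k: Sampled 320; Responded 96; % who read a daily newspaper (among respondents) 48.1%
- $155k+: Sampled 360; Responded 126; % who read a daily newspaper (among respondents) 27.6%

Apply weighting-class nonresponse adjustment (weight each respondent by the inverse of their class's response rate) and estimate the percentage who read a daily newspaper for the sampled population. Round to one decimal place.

37.7%

Response rates by class: under $65k 85/340 = 25%, $65–124k 234/260 = 90%, $125–134k 168/240 = 70%, $135–154k 96/320 = 30%, $155k+ 126/360 = 35%.
Weighting each respondent by the inverse class response rate inflates each class back to its sampled size, so the class weight is n_sampled:
  under $65k: 340 × 34.5 = 11,730
  $65–124k: 260 × 31.4 = 8164
  $125–134k: 240 × 50.3 = 12,072
  $135–154k: 320 × 48.1 = 15,392
  $155k+: 360 × 27.6 = 9936
Adjusted estimate = 57,294 / 1,520 = 37.6934 → 37.7%.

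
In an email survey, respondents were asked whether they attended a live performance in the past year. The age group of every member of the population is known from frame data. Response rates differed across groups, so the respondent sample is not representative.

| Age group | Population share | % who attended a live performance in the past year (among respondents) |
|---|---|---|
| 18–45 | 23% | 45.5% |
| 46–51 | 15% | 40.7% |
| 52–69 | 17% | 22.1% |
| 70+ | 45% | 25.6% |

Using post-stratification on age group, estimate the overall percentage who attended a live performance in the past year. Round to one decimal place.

Post-stratification weights by population share, not respondent share:
  18–45: 0.23 × 45.5 = 10.465
  46–51: 0.15 × 40.7 = 6.105
  52–69: 0.17 × 22.1 = 3.757
  70+: 0.45 × 25.6 = 11.52
Post-stratified estimate = 31.847 → 31.8%.

31.8%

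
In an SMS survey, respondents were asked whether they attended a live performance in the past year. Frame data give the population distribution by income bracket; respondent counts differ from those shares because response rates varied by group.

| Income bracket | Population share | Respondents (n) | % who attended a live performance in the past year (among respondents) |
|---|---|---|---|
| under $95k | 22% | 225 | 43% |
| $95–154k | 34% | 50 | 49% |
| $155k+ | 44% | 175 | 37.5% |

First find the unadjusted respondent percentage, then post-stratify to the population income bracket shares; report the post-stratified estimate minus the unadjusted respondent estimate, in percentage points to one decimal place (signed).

+1.1 percentage points

Naive respondent-only estimate (weights = respondent counts):
  (225/450)×43 + (50/450)×49 + (175/450)×37.5 = 41.5278%
Post-stratifying to population shares instead:
  0.22×43 + 0.34×49 + 0.44×37.5 = 42.62%
Difference = 42.62 − 41.5278 = 1.0922 pp.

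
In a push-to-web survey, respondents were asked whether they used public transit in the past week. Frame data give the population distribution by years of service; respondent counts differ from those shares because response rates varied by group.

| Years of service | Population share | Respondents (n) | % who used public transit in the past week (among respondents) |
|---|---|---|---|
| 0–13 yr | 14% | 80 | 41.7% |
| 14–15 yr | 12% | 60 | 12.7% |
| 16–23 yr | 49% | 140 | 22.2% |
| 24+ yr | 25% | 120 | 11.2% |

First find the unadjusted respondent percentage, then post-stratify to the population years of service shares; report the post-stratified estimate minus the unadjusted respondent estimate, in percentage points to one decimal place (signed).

Unadjusted (pooled respondent) estimate weights by respondent counts:
  (80/400)×41.7 + (60/400)×12.7 + (140/400)×22.2 + (120/400)×11.2 = 21.375%
Post-stratifying to population shares instead:
  0.14×41.7 + 0.12×12.7 + 0.49×22.2 + 0.25×11.2 = 21.04%
Difference = 21.04 − 21.375 = -0.335 pp.

-0.3 percentage points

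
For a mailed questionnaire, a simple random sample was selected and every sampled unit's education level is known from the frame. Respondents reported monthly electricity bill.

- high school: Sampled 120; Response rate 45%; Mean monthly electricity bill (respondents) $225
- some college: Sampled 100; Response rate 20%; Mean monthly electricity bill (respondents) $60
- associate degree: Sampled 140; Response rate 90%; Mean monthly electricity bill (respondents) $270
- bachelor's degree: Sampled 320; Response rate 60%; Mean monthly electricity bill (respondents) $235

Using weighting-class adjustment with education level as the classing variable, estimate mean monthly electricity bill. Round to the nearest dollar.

Weighting each respondent by the inverse class response rate inflates each class back to its sampled size, so the class weight is n_sampled:
  high school: 120 × 225 = 27,000
  some college: 100 × 60 = 6000
  associate degree: 140 × 270 = 37,800
  bachelor's degree: 320 × 235 = 75,200
Adjusted estimate = 146,000 / 680 = 214.706 → $215.

$215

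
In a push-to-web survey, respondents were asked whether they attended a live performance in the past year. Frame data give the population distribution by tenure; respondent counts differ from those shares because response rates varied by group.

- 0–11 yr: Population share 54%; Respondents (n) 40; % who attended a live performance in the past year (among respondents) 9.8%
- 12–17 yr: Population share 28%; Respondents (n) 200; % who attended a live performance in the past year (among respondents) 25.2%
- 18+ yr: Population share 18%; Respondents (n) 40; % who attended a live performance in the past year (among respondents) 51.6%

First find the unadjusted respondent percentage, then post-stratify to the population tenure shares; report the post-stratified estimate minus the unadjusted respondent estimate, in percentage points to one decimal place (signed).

Unadjusted (pooled respondent) estimate weights by respondent counts:
  (40/280)×9.8 + (200/280)×25.2 + (40/280)×51.6 = 26.7714%
Post-stratified estimate weights by population shares:
  0.54×9.8 + 0.28×25.2 + 0.18×51.6 = 21.636%
Difference = 21.636 − 26.7714 = -5.1354 pp.

-5.1 percentage points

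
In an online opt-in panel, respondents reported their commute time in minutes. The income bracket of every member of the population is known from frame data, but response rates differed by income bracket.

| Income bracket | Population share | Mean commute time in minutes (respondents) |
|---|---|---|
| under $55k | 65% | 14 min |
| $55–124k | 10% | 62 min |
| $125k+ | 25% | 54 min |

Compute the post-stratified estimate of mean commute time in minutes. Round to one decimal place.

Each cell contributes population-share × respondent value:
  under $55k: 0.65 × 14 = 9.1
  $55–124k: 0.1 × 62 = 6.2
  $125k+: 0.25 × 54 = 13.5
Post-stratified estimate = 28.8 → 28.8.

28.8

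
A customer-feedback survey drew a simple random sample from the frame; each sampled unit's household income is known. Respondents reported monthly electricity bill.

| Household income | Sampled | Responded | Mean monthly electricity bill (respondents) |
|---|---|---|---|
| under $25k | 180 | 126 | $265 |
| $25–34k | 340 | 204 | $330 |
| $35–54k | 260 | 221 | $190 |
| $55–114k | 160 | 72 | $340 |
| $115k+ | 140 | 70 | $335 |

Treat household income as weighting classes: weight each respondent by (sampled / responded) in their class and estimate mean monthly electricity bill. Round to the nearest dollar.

Response rates by class: under $25k 126/180 = 70%, $25–34k 204/340 = 60%, $35–54k 221/260 = 85%, $55–114k 72/160 = 45%, $115k+ 70/140 = 50%.
Weighting each respondent by the inverse class response rate inflates each class back to its sampled size, so the class weight is n_sampled:
  under $25k: 180 × 265 = 47,700
  $25–34k: 340 × 330 = 112,200
  $35–54k: 260 × 190 = 49,400
  $55–114k: 160 × 340 = 54,400
  $115k+: 140 × 335 = 46,900
Adjusted estimate = 310,600 / 1,080 = 287.593 → $288.

$288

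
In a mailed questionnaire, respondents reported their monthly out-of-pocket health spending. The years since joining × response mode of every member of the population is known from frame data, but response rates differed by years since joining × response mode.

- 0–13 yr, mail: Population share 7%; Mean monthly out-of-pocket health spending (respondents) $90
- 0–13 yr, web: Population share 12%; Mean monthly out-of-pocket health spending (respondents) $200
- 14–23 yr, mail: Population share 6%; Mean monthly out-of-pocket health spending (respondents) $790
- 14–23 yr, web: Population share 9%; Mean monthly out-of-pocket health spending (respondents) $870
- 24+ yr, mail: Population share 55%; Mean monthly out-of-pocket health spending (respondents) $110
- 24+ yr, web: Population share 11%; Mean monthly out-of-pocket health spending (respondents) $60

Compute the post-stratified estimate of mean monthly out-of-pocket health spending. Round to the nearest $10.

Reweight to the known years since joining × response mode distribution:
  0–13 yr, mail: 0.07 × 90 = 6.3
  0–13 yr, web: 0.12 × 200 = 24
  14–23 yr, mail: 0.06 × 790 = 47.4
  14–23 yr, web: 0.09 × 870 = 78.3
  24+ yr, mail: 0.55 × 110 = 60.5
  24+ yr, web: 0.11 × 60 = 6.6
Post-stratified estimate = 223.1 → $220.

$220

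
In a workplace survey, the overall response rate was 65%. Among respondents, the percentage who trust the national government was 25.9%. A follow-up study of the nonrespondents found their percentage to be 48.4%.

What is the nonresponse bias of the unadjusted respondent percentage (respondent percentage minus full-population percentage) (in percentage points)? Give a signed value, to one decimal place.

-7.9 percentage points

Nonresponse fraction = 1 − 0.65 = 0.35.
Bias = (nonresponse fraction) × (respondent percentage − nonrespondent percentage)
     = 0.35 × (25.9 − 48.4) = 0.35 × -22.5 = -7.875.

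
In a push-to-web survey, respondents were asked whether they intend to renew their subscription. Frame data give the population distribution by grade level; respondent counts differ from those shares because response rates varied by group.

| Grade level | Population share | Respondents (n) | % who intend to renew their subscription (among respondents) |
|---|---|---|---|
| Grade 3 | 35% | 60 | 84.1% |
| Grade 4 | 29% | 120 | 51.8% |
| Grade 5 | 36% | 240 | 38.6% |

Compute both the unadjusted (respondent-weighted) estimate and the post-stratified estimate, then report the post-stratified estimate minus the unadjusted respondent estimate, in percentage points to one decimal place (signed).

+9.5 percentage points

Unadjusted (pooled respondent) estimate weights by respondent counts:
  (60/420)×84.1 + (120/420)×51.8 + (240/420)×38.6 = 48.8714%
Reweighting by population grade level shares:
  0.35×84.1 + 0.29×51.8 + 0.36×38.6 = 58.353%
Difference = 58.353 − 48.8714 = 9.4816 pp.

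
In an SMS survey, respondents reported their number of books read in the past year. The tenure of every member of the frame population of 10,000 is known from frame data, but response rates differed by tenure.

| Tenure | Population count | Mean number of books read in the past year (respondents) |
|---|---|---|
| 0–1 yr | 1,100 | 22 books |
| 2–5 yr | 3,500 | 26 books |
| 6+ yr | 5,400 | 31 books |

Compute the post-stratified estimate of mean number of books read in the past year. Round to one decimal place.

Reweight to the known tenure distribution:
  0–1 yr: (1,100/10,000) × 22 = 2.42
  2–5 yr: (3,500/10,000) × 26 = 9.1
  6+ yr: (5,400/10,000) × 31 = 16.74
Post-stratified estimate = 28.26 → 28.3.

28.3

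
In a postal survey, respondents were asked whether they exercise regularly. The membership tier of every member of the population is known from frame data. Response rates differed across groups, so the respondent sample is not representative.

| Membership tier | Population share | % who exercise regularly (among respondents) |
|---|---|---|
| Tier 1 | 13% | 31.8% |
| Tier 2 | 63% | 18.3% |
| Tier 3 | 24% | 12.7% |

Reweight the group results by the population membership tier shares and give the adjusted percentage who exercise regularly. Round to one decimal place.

18.7%

Weight each group's respondent value by its population share:
  Tier 1: 0.13 × 31.8 = 4.134
  Tier 2: 0.63 × 18.3 = 11.529
  Tier 3: 0.24 × 12.7 = 3.048
Post-stratified estimate = 18.711 → 18.7%.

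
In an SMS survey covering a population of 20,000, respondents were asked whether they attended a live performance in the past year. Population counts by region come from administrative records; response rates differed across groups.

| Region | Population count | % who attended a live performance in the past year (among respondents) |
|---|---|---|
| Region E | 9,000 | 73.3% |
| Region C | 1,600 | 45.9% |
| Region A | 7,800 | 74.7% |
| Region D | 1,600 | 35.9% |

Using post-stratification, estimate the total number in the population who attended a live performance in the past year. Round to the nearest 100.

13,700

Apply each group's respondent rate to its population count:
  Region E: 9,000 × 73.3% = 6597
  Region C: 1,600 × 45.9% = 734.4
  Region A: 7,800 × 74.7% = 5826.6
  Region D: 1,600 × 35.9% = 574.4
Estimated total = 13732.4 → 13,700.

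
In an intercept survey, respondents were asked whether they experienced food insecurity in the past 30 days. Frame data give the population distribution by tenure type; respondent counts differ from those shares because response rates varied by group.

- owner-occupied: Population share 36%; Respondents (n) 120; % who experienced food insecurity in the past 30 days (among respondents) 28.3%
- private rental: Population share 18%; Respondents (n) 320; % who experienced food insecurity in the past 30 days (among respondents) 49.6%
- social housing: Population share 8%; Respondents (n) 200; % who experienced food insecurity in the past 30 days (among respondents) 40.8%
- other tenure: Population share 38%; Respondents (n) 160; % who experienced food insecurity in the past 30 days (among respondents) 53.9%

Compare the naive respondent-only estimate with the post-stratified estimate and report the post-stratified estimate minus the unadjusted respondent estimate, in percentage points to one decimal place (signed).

-2.2 percentage points

Naive respondent-only estimate (weights = respondent counts):
  (120/800)×28.3 + (320/800)×49.6 + (200/800)×40.8 + (160/800)×53.9 = 45.065%
Post-stratifying to population shares instead:
  0.36×28.3 + 0.18×49.6 + 0.08×40.8 + 0.38×53.9 = 42.862%
Difference = 42.862 − 45.065 = -2.203 pp.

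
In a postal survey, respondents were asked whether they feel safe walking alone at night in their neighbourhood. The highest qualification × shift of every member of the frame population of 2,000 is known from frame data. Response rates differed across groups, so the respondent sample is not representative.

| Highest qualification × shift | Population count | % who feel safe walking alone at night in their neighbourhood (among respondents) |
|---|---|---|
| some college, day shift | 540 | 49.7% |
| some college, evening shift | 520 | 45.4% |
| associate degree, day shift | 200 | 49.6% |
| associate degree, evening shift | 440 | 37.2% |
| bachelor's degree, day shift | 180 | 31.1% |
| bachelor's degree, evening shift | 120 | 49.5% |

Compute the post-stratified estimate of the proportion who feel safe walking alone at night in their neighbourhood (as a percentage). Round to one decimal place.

44.1%

Post-stratification weights by population share, not respondent share:
  some college, day shift: (540/2,000) × 49.7 = 13.419
  some college, evening shift: (520/2,000) × 45.4 = 11.804
  associate degree, day shift: (200/2,000) × 49.6 = 4.96
  associate degree, evening shift: (440/2,000) × 37.2 = 8.184
  bachelor's degree, day shift: (180/2,000) × 31.1 = 2.799
  bachelor's degree, evening shift: (120/2,000) × 49.5 = 2.97
Post-stratified estimate = 44.136 → 44.1%.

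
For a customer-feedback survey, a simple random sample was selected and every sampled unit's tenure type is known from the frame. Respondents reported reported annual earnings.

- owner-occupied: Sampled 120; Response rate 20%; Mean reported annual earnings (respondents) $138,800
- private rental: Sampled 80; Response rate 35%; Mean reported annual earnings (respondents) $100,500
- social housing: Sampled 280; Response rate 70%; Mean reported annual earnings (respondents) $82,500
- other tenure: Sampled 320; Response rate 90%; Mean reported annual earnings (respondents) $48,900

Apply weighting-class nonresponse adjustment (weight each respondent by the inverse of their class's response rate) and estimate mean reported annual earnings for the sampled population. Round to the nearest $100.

$79,300

With weight = n_sampled/n_responded per class, the weighted class total is n_sampled:
  owner-occupied: 120 × 138,800 = 16,656,000
  private rental: 80 × 100,500 = 8,040,000
  social housing: 280 × 82,500 = 23,100,000
  other tenure: 320 × 48,900 = 15,648,000
Adjusted estimate = 63,444,000 / 800 = 79,305 → $79,300.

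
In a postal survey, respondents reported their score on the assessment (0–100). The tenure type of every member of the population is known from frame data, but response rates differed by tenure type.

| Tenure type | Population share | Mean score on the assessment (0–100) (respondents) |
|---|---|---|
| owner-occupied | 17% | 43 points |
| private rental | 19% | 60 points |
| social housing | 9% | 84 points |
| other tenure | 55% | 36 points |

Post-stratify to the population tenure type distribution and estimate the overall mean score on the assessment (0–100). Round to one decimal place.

46.1

Each cell contributes population-share × respondent value:
  owner-occupied: 0.17 × 43 = 7.31
  private rental: 0.19 × 60 = 11.4
  social housing: 0.09 × 84 = 7.56
  other tenure: 0.55 × 36 = 19.8
Post-stratified estimate = 46.07 → 46.1.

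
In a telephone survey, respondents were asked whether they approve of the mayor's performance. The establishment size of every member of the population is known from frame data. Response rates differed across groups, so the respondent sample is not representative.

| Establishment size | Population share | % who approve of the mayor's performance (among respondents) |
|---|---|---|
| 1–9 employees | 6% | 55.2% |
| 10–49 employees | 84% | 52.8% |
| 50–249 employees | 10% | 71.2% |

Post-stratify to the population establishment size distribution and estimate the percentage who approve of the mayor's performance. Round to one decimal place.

54.8%

Reweight to the known establishment size distribution:
  1–9 employees: 0.06 × 55.2 = 3.312
  10–49 employees: 0.84 × 52.8 = 44.352
  50–249 employees: 0.1 × 71.2 = 7.12
Post-stratified estimate = 54.784 → 54.8%.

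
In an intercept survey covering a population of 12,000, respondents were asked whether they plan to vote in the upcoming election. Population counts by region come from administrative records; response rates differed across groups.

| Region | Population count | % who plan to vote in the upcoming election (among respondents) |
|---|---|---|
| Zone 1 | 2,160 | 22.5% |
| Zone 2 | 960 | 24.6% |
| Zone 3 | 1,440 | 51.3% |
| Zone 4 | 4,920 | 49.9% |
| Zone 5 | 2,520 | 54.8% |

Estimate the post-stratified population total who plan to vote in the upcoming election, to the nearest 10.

Apply each group's respondent rate to its population count:
  Zone 1: 2,160 × 22.5% = 486
  Zone 2: 960 × 24.6% = 236.16
  Zone 3: 1,440 × 51.3% = 738.72
  Zone 4: 4,920 × 49.9% = 2455.08
  Zone 5: 2,520 × 54.8% = 1380.96
Estimated total = 5296.92 → 5,300.

5,300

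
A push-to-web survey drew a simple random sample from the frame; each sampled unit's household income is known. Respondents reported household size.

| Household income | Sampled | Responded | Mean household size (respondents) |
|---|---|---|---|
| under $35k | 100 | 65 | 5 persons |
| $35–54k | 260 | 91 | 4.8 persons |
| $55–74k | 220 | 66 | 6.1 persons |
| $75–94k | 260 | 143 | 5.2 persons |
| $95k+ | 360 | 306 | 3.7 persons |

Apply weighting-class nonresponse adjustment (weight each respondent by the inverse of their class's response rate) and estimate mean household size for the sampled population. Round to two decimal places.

Response rates by class: under $35k 65/100 = 65%, $35–54k 91/260 = 35%, $55–74k 66/220 = 30%, $75–94k 143/260 = 55%, $95k+ 306/360 = 85%.
Each respondent's weight = sampled/responded in their class; summing within a class gives n_sampled, so:
  under $35k: 100 × 5 = 500
  $35–54k: 260 × 4.8 = 1248
  $55–74k: 220 × 6.1 = 1342
  $75–94k: 260 × 5.2 = 1352
  $95k+: 360 × 3.7 = 1332
Adjusted estimate = 5774 / 1,200 = 4.81167 → 4.81.

4.81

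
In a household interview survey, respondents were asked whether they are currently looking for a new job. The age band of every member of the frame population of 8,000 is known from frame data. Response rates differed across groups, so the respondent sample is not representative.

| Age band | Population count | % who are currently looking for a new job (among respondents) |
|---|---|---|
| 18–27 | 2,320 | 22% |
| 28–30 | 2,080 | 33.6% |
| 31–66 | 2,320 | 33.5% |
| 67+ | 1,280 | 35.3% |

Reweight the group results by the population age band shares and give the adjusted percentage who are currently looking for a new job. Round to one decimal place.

Weight each group's respondent value by its population share:
  18–27: (2,320/8,000) × 22 = 6.38
  28–30: (2,080/8,000) × 33.6 = 8.736
  31–66: (2,320/8,000) × 33.5 = 9.715
  67+: (1,280/8,000) × 35.3 = 5.648
Post-stratified estimate = 30.479 → 30.5%.

30.5%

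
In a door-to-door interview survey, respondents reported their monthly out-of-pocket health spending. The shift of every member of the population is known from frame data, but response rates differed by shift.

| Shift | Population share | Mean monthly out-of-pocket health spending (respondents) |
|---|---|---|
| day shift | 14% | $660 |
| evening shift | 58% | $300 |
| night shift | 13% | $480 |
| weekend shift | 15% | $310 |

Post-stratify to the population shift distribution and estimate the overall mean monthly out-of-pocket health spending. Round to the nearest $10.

Each cell contributes population-share × respondent value:
  day shift: 0.14 × 660 = 92.4
  evening shift: 0.58 × 300 = 174
  night shift: 0.13 × 480 = 62.4
  weekend shift: 0.15 × 310 = 46.5
Post-stratified estimate = 375.3 → $380.

$380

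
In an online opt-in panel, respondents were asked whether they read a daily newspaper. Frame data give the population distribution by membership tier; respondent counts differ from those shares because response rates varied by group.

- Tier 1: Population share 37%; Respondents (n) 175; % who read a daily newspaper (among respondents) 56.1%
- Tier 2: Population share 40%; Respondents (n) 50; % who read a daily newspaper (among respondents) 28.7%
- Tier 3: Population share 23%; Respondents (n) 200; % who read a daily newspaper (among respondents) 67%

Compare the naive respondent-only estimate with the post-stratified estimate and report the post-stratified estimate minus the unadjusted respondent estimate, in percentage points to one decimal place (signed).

Naive respondent-only estimate (weights = respondent counts):
  (175/425)×56.1 + (50/425)×28.7 + (200/425)×67 = 58.0059%
Post-stratified estimate weights by population shares:
  0.37×56.1 + 0.4×28.7 + 0.23×67 = 47.647%
Difference = 47.647 − 58.0059 = -10.3589 pp.

-10.4 percentage points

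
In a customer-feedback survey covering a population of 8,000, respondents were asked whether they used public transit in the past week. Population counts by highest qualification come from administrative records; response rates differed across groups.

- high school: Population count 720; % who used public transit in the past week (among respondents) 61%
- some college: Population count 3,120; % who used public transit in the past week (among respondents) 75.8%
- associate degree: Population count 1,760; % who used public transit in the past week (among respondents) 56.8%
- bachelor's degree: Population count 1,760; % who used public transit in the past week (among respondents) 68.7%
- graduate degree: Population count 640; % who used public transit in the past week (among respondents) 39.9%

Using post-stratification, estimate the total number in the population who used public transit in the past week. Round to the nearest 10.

5,270

Estimated count per cell = population count × respondent percentage:
  high school: 720 × 61% = 439.2
  some college: 3,120 × 75.8% = 2364.96
  associate degree: 1,760 × 56.8% = 999.68
  bachelor's degree: 1,760 × 68.7% = 1209.12
  graduate degree: 640 × 39.9% = 255.36
Estimated total = 5268.32 → 5,270.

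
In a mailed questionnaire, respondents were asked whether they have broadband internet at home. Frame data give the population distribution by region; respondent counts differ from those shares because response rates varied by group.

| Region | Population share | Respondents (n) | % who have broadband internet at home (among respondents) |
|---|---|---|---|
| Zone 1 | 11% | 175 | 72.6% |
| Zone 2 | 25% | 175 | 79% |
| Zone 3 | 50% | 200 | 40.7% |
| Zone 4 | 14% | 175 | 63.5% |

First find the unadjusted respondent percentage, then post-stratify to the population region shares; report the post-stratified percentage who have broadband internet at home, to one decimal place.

Naive respondent-only estimate (weights = respondent counts):
  (175/725)×72.6 + (175/725)×79 + (200/725)×40.7 + (175/725)×63.5 = 63.1483%
Reweighting by population region shares:
  0.11×72.6 + 0.25×79 + 0.5×40.7 + 0.14×63.5 = 56.976%

57.0%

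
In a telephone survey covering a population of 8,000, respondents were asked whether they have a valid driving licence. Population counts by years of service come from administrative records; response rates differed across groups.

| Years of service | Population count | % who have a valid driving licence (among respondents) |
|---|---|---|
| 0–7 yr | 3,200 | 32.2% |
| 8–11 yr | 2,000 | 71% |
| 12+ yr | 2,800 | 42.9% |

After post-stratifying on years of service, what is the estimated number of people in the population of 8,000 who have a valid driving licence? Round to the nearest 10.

Apply each group's respondent rate to its population count:
  0–7 yr: 3,200 × 32.2% = 1030.4
  8–11 yr: 2,000 × 71% = 1420
  12+ yr: 2,800 × 42.9% = 1201.2
Estimated total = 3651.6 → 3,650.

3,650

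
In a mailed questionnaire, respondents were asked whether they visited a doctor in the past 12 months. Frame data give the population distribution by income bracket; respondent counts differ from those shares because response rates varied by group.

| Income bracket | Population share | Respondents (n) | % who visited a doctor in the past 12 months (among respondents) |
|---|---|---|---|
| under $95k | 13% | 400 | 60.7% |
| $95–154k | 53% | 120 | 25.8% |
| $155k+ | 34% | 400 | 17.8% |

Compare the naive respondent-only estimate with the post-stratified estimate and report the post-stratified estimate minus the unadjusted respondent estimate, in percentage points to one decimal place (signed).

Unadjusted (pooled respondent) estimate weights by respondent counts:
  (400/920)×60.7 + (120/920)×25.8 + (400/920)×17.8 = 37.4957%
Reweighting by population income bracket shares:
  0.13×60.7 + 0.53×25.8 + 0.34×17.8 = 27.617%
Difference = 27.617 − 37.4957 = -9.8787 pp.

-9.9 percentage points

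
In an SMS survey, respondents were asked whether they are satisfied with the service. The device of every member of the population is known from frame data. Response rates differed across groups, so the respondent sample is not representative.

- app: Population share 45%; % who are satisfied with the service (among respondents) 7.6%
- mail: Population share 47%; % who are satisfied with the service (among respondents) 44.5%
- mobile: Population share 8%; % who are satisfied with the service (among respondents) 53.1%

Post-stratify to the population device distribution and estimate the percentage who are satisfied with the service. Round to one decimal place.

Post-stratification weights by population share, not respondent share:
  app: 0.45 × 7.6 = 3.42
  mail: 0.47 × 44.5 = 20.915
  mobile: 0.08 × 53.1 = 4.248
Post-stratified estimate = 28.583 → 28.6%.

28.6%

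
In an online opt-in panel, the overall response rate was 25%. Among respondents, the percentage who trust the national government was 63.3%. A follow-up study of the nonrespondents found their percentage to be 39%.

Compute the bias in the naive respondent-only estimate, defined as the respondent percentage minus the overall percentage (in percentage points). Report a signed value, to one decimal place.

+18.2 percentage points

Nonresponse fraction = 1 − 0.25 = 0.75.
Bias = (nonresponse fraction) × (respondent percentage − nonrespondent percentage)
     = 0.75 × (63.3 − 39) = 0.75 × 24.3 = 18.225.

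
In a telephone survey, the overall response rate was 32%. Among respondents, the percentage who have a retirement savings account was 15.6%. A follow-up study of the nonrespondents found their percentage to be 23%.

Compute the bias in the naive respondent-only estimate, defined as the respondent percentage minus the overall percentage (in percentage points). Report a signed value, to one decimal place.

Nonresponse fraction = 1 − 0.32 = 0.68.
Bias = (nonresponse fraction) × (respondent percentage − nonrespondent percentage)
     = 0.68 × (15.6 − 23) = 0.68 × -7.4 = -5.032.

-5.0 percentage points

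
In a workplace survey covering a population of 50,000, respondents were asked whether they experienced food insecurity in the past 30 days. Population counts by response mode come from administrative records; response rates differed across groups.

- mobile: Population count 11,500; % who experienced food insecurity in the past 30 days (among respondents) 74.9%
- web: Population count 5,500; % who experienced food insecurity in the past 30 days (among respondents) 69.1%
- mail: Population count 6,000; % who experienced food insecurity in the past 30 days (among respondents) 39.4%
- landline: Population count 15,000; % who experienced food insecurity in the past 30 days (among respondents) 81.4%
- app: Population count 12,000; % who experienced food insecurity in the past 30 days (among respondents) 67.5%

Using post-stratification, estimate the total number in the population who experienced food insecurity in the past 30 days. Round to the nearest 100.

Estimated count per cell = population count × respondent percentage:
  mobile: 11,500 × 74.9% = 8613.5
  web: 5,500 × 69.1% = 3800.5
  mail: 6,000 × 39.4% = 2364
  landline: 15,000 × 81.4% = 12,210
  app: 12,000 × 67.5% = 8100
Estimated total = 35,088 → 35,100.

35,100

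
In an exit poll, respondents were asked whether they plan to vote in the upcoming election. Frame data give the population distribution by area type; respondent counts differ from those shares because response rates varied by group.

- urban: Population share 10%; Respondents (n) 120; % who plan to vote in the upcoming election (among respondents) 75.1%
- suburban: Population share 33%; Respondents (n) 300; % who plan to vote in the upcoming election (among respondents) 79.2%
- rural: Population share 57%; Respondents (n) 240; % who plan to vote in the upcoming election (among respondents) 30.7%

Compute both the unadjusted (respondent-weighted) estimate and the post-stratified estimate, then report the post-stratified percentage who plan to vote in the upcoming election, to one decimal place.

Unadjusted (pooled respondent) estimate weights by respondent counts:
  (120/660)×75.1 + (300/660)×79.2 + (240/660)×30.7 = 60.8182%
Reweighting by population area type shares:
  0.1×75.1 + 0.33×79.2 + 0.57×30.7 = 51.145%

51.1%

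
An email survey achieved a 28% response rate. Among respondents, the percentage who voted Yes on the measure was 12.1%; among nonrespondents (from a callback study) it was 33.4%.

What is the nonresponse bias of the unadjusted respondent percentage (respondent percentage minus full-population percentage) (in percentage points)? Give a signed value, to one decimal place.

-15.3 percentage points

Nonresponse fraction = 1 − 0.28 = 0.72.
Bias = (nonresponse fraction) × (respondent percentage − nonrespondent percentage)
     = 0.72 × (12.1 − 33.4) = 0.72 × -21.3 = -15.336.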